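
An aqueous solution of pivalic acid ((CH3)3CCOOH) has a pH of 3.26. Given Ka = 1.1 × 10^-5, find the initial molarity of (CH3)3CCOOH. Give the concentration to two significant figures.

C₀ = 2.8 × 10^-2 M

[H+] = 10^(-3.26) = 5.50 × 10^-4 M = x
Ka = x²/(C₀ − x) ⇒ C₀ = x + x²/Ka
C₀ = 5.50 × 10^-4 + (5.50 × 10^-4)²/(1.1 × 10^-5) = 2.81 × 10^-2 M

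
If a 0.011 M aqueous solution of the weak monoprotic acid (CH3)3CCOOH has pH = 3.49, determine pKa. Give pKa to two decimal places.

pKa = 5.01

[H+] = 10^(-3.49) = 3.24 × 10^-4 M
At equilibrium [HA] = 0.011 − 3.24 × 10^-4 = 1.07 × 10^-2 M
Ka = [H+][A-]/[HA] = (3.24 × 10^-4)² / 1.07 × 10^-2 = 9.81 × 10^-6
pKa = -log(9.81 × 10^-6) = 5.01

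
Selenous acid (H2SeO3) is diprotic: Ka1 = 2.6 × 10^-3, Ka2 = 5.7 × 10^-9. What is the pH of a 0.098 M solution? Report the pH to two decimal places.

Ka1 ≫ Ka2, so treat the first dissociation as the only significant source of H+.
Ka1 = x²/(0.098 − x) = 2.6 × 10^-3
Solving the quadratic: x = (−Ka1 + √(Ka1² + 4·Ka1·C₀))/2 = 1.47 × 10^-2 M
pH = −log(1.47 × 10^-2) = 1.83

pH = 1.83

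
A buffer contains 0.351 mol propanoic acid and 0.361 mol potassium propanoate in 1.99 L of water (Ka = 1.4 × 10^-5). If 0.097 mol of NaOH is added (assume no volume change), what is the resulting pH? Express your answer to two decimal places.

After neutralization: n(CH3CH2COOH) = 0.254 mol, n(CH3CH2COO-) = 0.458 mol.
pKa = −log(1.4 × 10^-5) = 4.854
pH = pKa + log(n_CH3CH2COO-/n_CH3CH2COOH) = 4.854 + log(0.458/0.254) = 4.854 + (+0.256)

pH = 5.11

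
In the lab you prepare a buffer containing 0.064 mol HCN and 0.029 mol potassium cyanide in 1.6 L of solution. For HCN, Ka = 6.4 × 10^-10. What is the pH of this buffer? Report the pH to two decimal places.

pH = 8.85

pKa = −log(6.4 × 10^-10) = 9.194
Henderson–Hasselbalch: pH = pKa + log([CN-]/[HCN]) = 9.194 + log(0.029/0.064)
pH = 9.194 + (-0.344) = 8.85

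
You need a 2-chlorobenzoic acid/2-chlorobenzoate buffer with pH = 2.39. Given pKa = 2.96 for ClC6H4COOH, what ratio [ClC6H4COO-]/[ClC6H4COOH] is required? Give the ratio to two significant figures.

pH = pKa + log(r) ⇒ log(r) = 2.39 − 2.96 = -0.57
r = [ClC6H4COO-]/[ClC6H4COOH] = 10^(-0.57) = 0.269

ratio = 0.27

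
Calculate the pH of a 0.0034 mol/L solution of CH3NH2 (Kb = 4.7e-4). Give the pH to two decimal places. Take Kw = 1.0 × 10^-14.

CH3NH2 + H2O ⇌ CH3NH3+ + OH-
Kb = x²/(0.0034 − x) = 4.7 × 10^-4
x is not negligible relative to C₀; solve x² + 0.00047·x − 1.6e-06 = 0.
x = [−0.00047 + √(0.00047² + 6.39e-06)]/2 = 1.05 × 10^-3 M
pOH = 2.98, so pH = 14.00 − pOH = 11.02

pH = 11.02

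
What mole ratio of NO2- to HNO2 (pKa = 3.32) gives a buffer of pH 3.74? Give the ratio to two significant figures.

pH = pKa + log(r) ⇒ log(r) = 3.74 − 3.32 = +0.42
r = [NO2-]/[HNO2] = 10^(+0.42) = 2.63

ratio = 2.6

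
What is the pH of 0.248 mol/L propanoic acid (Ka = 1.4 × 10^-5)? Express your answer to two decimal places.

CH3CH2COOH ⇌ CH3CH2COO- + H+
From the ICE table, Ka = [H+]²/(0.248 − [H+]) = 1.4 × 10^-5.
Assume [H+] ≪ 0.248: [H+] ≈ √(1.4 × 10^-5 × 0.248) = 1.86 × 10^-3 M
pH = −log[H+] = −log(1.86 × 10^-3) = 2.73

pH = 2.73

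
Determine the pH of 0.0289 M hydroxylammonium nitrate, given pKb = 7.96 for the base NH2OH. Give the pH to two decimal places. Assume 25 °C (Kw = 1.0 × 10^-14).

pH = 3.79

NH3OH+ is the conjugate acid of the weak base NH2OH.
Kb = 10^(−7.96) = 1.10 × 10^-8
Ka = Kw/Kb = 1.0×10^-14 / 1.10 × 10^-8 = 9.09 × 10^-7
Ka = [H+]²/(0.0289 − [H+]) = 9.09 × 10^-7
Since Ka ≪ C₀, [H+] ≈ √(Ka·C₀) = 1.62 × 10^-4 M.
Check: 0.56% ionized — well under 5%, approximation valid.
pH = −log[H+] = −log(1.62 × 10^-4) = 3.79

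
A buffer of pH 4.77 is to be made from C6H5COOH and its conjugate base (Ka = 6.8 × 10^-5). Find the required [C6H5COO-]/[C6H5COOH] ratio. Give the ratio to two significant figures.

pKa = -log(6.8 × 10^-5) = 4.167
pH = pKa + log(r) ⇒ log(r) = 4.77 − 4.167 = +0.603
r = [C6H5COO-]/[C6H5COOH] = 10^(+0.603) = 4.01

ratio = 4.0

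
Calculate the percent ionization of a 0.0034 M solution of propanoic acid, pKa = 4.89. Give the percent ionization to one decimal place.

6.0%

CH3CH2COOH ⇌ CH3CH2COO- + H+; let x = [H+] at equilibrium.
Ka = 10^(−4.89) = 1.29 × 10^-5
Ka = x²/(C₀ − x); solving the quadratic gives x = 2.03 × 10^-4 M.
Fraction ionized = 2.03 × 10^-4 / 0.0034 = 0.0597 → 6.0%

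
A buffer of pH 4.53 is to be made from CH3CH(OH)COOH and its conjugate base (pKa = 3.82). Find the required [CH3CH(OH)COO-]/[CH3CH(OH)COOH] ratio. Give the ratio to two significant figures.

pH = pKa + log(r) ⇒ log(r) = 4.53 − 3.82 = +0.71
r = [CH3CH(OH)COO-]/[CH3CH(OH)COOH] = 10^(+0.71) = 5.13

ratio = 5.1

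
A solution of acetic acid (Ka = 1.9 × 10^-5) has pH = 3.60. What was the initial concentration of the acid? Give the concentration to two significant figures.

[H+] = 10^(-3.60) = 2.51 × 10^-4 M = x
Ka = x²/(C₀ − x) ⇒ C₀ = x + x²/Ka
C₀ = 2.51 × 10^-4 + (2.51 × 10^-4)²/(1.9 × 10^-5) = 3.57 × 10^-3 M

C₀ = 3.6 × 10^-3 M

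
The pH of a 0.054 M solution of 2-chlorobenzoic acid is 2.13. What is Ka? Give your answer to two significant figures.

[H+] = 10^(-2.13) = 7.41 × 10^-3 M
At equilibrium [HA] = 0.054 − 7.41 × 10^-3 = 4.66 × 10^-2 M
Ka = [H+][A-]/[HA] = (7.41 × 10^-3)² / 4.66 × 10^-2 = 1.2 × 10^-3

Ka = 1.2 × 10^-3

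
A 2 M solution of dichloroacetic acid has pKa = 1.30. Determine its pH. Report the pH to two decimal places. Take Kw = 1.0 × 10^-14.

Cl2CHCOOH ⇌ Cl2CHCOO- + H+
Ka = 10^(−1.30) = 5.01 × 10^-2
From the ICE table, Ka = [H+]²/(2 − [H+]) = 5.01 × 10^-2.
[H+] is not negligible relative to C₀; solve [H+]² + 0.0501·[H+] − 0.1 = 0.
[H+] = [−0.0501 + √(0.0501² + 0.401)]/2 = 2.92 × 10^-1 M
pH = −log[H+] = −log(2.92 × 10^-1) = 0.53

pH = 0.53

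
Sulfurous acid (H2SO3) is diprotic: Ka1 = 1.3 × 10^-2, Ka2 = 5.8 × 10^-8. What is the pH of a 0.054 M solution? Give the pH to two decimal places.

Ka1 ≫ Ka2, so treat the first dissociation as the only significant source of H+.
Ka1 = x²/(0.054 − x) = 1.3 × 10^-2
Solving the quadratic: x = (−Ka1 + √(Ka1² + 4·Ka1·C₀))/2 = 2.08 × 10^-2 M
pH = −log(2.08 × 10^-2) = 1.68

pH = 1.68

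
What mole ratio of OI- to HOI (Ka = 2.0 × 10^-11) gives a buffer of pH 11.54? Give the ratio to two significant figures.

pKa = -log(2.0 × 10^-11) = 10.699
pH = pKa + log(r) ⇒ log(r) = 11.54 − 10.699 = +0.841
r = [OI-]/[HOI] = 10^(+0.841) = 6.93

ratio = 6.9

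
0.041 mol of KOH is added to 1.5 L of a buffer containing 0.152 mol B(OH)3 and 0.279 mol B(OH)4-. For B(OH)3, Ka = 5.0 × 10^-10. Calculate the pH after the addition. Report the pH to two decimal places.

After neutralization: n(B(OH)3) = 0.111 mol, n(B(OH)4-) = 0.32 mol.
pKa = −log(5.0 × 10^-10) = 9.301
Henderson–Hasselbalch with mole ratio 0.32/0.111: pH = 9.301 + (+0.460)

pH = 9.76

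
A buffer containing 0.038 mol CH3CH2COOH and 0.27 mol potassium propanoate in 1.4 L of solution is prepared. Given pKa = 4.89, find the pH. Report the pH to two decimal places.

Henderson–Hasselbalch: pH = pKa + log([CH3CH2COO-]/[CH3CH2COOH]) = 4.89 + log(0.27/0.038)
pH = 4.89 + (+0.852) = 5.74

pH = 5.74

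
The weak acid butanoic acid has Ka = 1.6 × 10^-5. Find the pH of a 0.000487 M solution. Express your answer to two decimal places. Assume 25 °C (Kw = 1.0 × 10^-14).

CH3(CH2)2COOH ⇌ CH3(CH2)2COO- + H+
Ka = x²/(0.000487 − x) = 1.6 × 10^-5
x is not negligible relative to C₀; solve x² + 1.6e-05·x − 7.79e-09 = 0.
x = [−1.6e-05 + √(1.6e-05² + 3.12e-08)]/2 = 8.06 × 10^-5 M
pH = −log[H+] = −log(8.06 × 10^-5) = 4.09

pH = 4.09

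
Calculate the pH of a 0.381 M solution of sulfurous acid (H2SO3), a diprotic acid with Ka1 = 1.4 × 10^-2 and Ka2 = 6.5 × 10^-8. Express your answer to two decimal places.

Ka1 ≫ Ka2, so treat the first dissociation as the only significant source of H+.
Ka1 = x²/(0.381 − x) = 1.4 × 10^-2
Solving the quadratic: x = (−Ka1 + √(Ka1² + 4·Ka1·C₀))/2 = 6.64 × 10^-2 M
pH = −log(6.64 × 10^-2) = 1.18

pH = 1.18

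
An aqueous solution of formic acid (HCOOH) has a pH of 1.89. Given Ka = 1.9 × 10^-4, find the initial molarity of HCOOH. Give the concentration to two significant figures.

C₀ = 8.9 × 10^-1 M

[H+] = 10^(-1.89) = 1.29 × 10^-2 M = x
Ka = x²/(C₀ − x) ⇒ C₀ = x + x²/Ka
C₀ = 1.29 × 10^-2 + (1.29 × 10^-2)²/(1.9 × 10^-4) = 8.89 × 10^-1 M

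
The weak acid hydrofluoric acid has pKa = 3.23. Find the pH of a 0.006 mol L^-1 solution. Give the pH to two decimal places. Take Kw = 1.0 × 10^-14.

HF ⇌ F- + H+
Ka = 10^(−3.23) = 5.89 × 10^-4
From the ICE table, Ka = [H+]²/(0.006 − [H+]) = 5.89 × 10^-4.
The 5% rule fails; solving [H+]² + Ka·[H+] − Ka·C₀ = 0 exactly:
[H+] = (−Ka + √(Ka² + 4·Ka·C₀))/2 = 1.61 × 10^-3 M
pH = −log(1.61 × 10^-3) = 2.79

pH = 2.79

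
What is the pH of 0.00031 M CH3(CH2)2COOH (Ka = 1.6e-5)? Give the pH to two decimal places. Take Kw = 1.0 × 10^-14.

pH = 4.20

CH3(CH2)2COOH ⇌ CH3(CH2)2COO- + H+
Ka = [H+]²/(0.00031 − [H+]) = 1.6 × 10^-5
[H+] is not negligible relative to C₀; solve [H+]² + 1.6e-05·[H+] − 4.96e-09 = 0.
[H+] = [−1.6e-05 + √(1.6e-05² + 1.98e-08)]/2 = 6.29 × 10^-5 M
pH = −log[H+] = −log(6.29 × 10^-5) = 4.20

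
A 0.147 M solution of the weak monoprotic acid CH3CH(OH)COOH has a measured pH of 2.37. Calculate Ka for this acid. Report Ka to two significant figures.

Ka = 1.3 × 10^-4

[H+] = 10^(-2.37) = 4.27 × 10^-3 M
At equilibrium [HA] = 0.147 − 4.27 × 10^-3 = 1.43 × 10^-1 M
Ka = [H+][A-]/[HA] = (4.27 × 10^-3)² / 1.43 × 10^-1 = 1.3 × 10^-4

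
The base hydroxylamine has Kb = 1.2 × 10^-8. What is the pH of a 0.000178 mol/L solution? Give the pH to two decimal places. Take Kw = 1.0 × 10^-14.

pH = 8.16

NH2OH + H2O ⇌ NH3OH+ + OH-
Kb = [OH-]²/(0.000178 − [OH-]) = 1.2 × 10^-8
Assume [OH-] ≪ 0.000178: [OH-] ≈ √(1.2 × 10^-8 × 0.000178) = 1.46 × 10^-6 M
([OH-]/C₀ = 0.82% < 5%, so the approximation holds.)
pOH = −log(1.46 × 10^-6) = 5.84; pH = 14.00 − 5.84 = 8.16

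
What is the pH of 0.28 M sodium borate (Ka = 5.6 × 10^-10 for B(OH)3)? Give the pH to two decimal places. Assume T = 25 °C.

pH = 11.35

B(OH)4- is the conjugate base of the weak acid B(OH)3.
Kb = Kw/Ka = 1.0×10^-14 / 5.6 × 10^-10 = 1.79 × 10^-5
From the ICE table, Kb = [OH-]²/(0.28 − [OH-]) = 1.79 × 10^-5.
Neglecting [OH-] in the denominator: [OH-] = √(1.79 × 10^-5 × 0.28) = 2.24 × 10^-3 M
Check: 0.8% ionized — well under 5%, approximation valid.
pOH = −log(2.24 × 10^-3) = 2.65; pH = 14.00 − 2.65 = 11.35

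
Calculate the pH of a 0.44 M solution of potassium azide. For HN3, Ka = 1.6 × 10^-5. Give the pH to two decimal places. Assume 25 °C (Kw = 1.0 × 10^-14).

N3- is the conjugate base of the weak acid HN3.
Kb = Kw/Ka = 1.0×10^-14 / 1.6 × 10^-5 = 6.25 × 10^-10
From the ICE table, Kb = [OH-]²/(0.44 − [OH-]) = 6.25 × 10^-10.
Assume [OH-] ≪ 0.44: [OH-] ≈ √(6.25 × 10^-10 × 0.44) = 1.66 × 10^-5 M
pOH = −log(1.66 × 10^-5) = 4.78; pH = 14.00 − 4.78 = 9.22

pH = 9.22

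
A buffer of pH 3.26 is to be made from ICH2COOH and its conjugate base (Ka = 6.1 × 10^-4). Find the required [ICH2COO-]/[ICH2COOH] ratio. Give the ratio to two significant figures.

ratio = 1.1

pKa = -log(6.1 × 10^-4) = 3.215
pH = pKa + log(r) ⇒ log(r) = 3.26 − 3.215 = +0.045
r = [ICH2COO-]/[ICH2COOH] = 10^(+0.045) = 1.11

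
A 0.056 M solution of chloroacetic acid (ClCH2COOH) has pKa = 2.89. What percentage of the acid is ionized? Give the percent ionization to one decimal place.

ClCH2COOH ⇌ ClCH2COO- + H+; let x = [H+] at equilibrium.
Ka = 10^(−2.89) = 1.29 × 10^-3
Solve x² + 0.00129x − 7.22e-05 = 0 → x = 7.88 × 10^-3 M
% ionization = x/C₀ × 100% = 7.88 × 10^-3/0.056 × 100% = 14.1%

14.1%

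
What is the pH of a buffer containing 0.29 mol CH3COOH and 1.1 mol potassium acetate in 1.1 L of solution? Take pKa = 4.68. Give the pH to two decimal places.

Henderson–Hasselbalch: pH = pKa + log([CH3COO-]/[CH3COOH]) = 4.68 + log(1.1/0.29)
pH = 4.68 + (+0.579) = 5.26

pH = 5.26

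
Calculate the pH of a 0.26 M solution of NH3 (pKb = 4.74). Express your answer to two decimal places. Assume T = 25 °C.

NH3 + H2O ⇌ NH4+ + OH-
Kb = 10^(−4.74) = 1.82 × 10^-5
From the ICE table, Kb = [OH-]²/(0.26 − [OH-]) = 1.82 × 10^-5.
Since Kb ≪ C₀, [OH-] ≈ √(Kb·C₀) = 2.18 × 10^-3 M.
Check: 0.84% ionized — well under 5%, approximation valid.
pOH = 2.66, so pH = 14.00 − pOH = 11.34

pH = 11.34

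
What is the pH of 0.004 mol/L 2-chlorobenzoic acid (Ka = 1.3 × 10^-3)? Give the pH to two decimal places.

pH = 2.76

ClC6H4COOH ⇌ ClC6H4COO- + H+
From the ICE table, Ka = x²/(0.004 − x) = 1.3 × 10^-3.
x is not negligible relative to C₀; solve x² + 0.0013·x − 5.2e-06 = 0.
x = (−Ka + √(Ka² + 4·Ka·C₀))/2 = 1.72 × 10^-3 M
pH = −log[H+] = −log(1.72 × 10^-3) = 2.76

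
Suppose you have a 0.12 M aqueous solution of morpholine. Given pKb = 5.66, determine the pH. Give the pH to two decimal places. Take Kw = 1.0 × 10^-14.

pH = 10.71

C4H8ONH + H2O ⇌ C4H8ONH2+ + OH-
Kb = 10^(−5.66) = 2.19 × 10^-6
Let x = [OH-] at equilibrium. Kb = x²/(0.12 − x).
Neglecting x in the denominator: x = √(2.19 × 10^-6 × 0.12) = 5.13 × 10^-4 M
pOH = 3.29, so pH = 14.00 − pOH = 10.71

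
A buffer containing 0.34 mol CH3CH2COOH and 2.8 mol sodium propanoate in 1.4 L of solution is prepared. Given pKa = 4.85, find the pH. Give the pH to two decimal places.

Henderson–Hasselbalch: pH = pKa + log([CH3CH2COO-]/[CH3CH2COOH]) = 4.85 + log(2.8/0.34)
pH = 4.85 + (+0.916) = 5.77

pH = 5.77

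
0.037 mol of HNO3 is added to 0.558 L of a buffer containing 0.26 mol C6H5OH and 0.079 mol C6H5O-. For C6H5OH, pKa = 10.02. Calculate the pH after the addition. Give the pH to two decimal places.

pH = 9.17

After neutralization: n(C6H5OH) = 0.297 mol, n(C6H5O-) = 0.042 mol.
pH = pKa + log([A⁻]/[HA]) = 10.02 + log(0.042/0.297) = 10.02 -0.850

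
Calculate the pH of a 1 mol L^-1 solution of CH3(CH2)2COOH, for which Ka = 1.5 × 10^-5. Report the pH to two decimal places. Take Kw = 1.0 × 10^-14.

CH3(CH2)2COOH ⇌ CH3(CH2)2COO- + H+
From the ICE table, Ka = x²/(1 − x) = 1.5 × 10^-5.
Since Ka ≪ C₀, x ≈ √(Ka·C₀) = 3.87 × 10^-3 M.
pH = −log(3.87 × 10^-3) = 2.41

pH = 2.41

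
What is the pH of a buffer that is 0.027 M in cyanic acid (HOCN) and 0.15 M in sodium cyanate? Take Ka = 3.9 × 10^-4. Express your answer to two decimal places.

pKa = −log(3.9 × 10^-4) = 3.409
Henderson–Hasselbalch: pH = pKa + log([OCN-]/[HOCN]) = 3.409 + log(0.15/0.027)
pH = 3.409 + (+0.745) = 4.15

pH = 4.15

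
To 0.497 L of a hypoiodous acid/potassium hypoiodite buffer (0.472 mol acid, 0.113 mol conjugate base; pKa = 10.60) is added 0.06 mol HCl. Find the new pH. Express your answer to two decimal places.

Added H+ converts OI- to HOI: HOI → 0.532 mol, OI- → 0.053 mol.
pH = pKa + log([A⁻]/[HA]) = 10.60 + log(0.053/0.532) = 10.60 -1.002

pH = 9.60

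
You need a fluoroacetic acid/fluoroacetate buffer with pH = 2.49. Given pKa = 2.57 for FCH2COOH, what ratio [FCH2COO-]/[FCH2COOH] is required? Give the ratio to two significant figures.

ratio = 0.83

pH = pKa + log(r) ⇒ log(r) = 2.49 − 2.57 = -0.08
r = [FCH2COO-]/[FCH2COOH] = 10^(-0.08) = 0.832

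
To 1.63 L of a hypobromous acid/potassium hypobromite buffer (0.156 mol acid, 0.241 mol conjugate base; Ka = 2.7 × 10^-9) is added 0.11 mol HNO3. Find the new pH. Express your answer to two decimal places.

Added H+ converts OBr- to HOBr: HOBr → 0.266 mol, OBr- → 0.131 mol.
pKa = −log(2.7 × 10^-9) = 8.569
pH = pKa + log(n_OBr-/n_HOBr) = 8.569 + log(0.131/0.266) = 8.569 + (-0.308)

pH = 8.26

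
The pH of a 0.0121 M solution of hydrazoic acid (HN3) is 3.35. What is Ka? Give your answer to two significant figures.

Ka = 1.7 × 10^-5

[H+] = 10^(-3.35) = 4.47 × 10^-4 M
At equilibrium [HA] = 0.0121 − 4.47 × 10^-4 = 1.17 × 10^-2 M
Ka = [H+][A-]/[HA] = (4.47 × 10^-4)² / 1.17 × 10^-2 = 1.7 × 10^-5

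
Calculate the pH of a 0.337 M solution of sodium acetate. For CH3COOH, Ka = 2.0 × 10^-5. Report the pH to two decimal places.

pH = 9.11

CH3COO- is the conjugate base of the weak acid CH3COOH.
Kb = Kw/Ka = 1.0×10^-14 / 2.0 × 10^-5 = 5.00 × 10^-10
Kb = [OH-]²/(0.337 − [OH-]) = 5.00 × 10^-10
Assume [OH-] ≪ 0.337: [OH-] ≈ √(5.00 × 10^-10 × 0.337) = 1.30 × 10^-5 M
Check: 0.0039% ionized — well under 5%, approximation valid.
pOH = 4.89, so pH = 14.00 − pOH = 9.11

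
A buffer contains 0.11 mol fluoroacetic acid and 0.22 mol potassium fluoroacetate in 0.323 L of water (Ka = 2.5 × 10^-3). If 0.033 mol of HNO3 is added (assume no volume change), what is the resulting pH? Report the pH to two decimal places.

pH = 2.72

Added H+ converts FCH2COO- to FCH2COOH: FCH2COOH → 0.143 mol, FCH2COO- → 0.187 mol.
pKa = −log(2.5 × 10^-3) = 2.602
Henderson–Hasselbalch with mole ratio 0.187/0.143: pH = 2.602 + (+0.117)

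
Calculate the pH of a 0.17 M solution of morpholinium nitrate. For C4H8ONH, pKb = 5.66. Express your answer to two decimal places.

pH = 4.55

C4H8ONH2+ is the conjugate acid of the weak base C4H8ONH.
Kb = 10^(−5.66) = 2.19 × 10^-6
Ka = Kw/Kb = 1.0×10^-14 / 2.19 × 10^-6 = 4.57 × 10^-9
Let x = [H+] at equilibrium. Ka = x²/(0.17 − x).
Neglecting x in the denominator: x = √(4.57 × 10^-9 × 0.17) = 2.79 × 10^-5 M
(x/C₀ = 0.016% < 5%, so the approximation holds.)
pH = −log[H+] = −log(2.79 × 10^-5) = 4.55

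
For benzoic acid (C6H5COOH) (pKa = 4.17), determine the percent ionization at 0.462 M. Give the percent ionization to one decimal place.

1.2%

C6H5COOH ⇌ C6H5COO- + H+; let x = [H+] at equilibrium.
Ka = 10^(−4.17) = 6.76 × 10^-5
x ≈ √(Ka·C₀) = √(6.76 × 10^-5 × 0.462) = 5.59 × 10^-3 M
Fraction ionized = 5.59 × 10^-3 / 0.462 = 0.0121 → 1.2%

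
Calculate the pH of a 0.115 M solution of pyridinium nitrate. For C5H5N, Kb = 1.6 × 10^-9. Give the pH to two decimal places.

C5H5NH+ is the conjugate acid of the weak base C5H5N.
Ka = Kw/Kb = 1.0×10^-14 / 1.6 × 10^-9 = 6.25 × 10^-6
Let x = [H+] at equilibrium. Ka = x²/(0.115 − x).
Since Ka ≪ C₀, x ≈ √(Ka·C₀) = 8.48 × 10^-4 M.
pH = −log[H+] = −log(8.48 × 10^-4) = 3.07

pH = 3.07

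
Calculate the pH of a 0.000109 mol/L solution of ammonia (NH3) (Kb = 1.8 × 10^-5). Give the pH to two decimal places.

pH = 9.56

NH3 + H2O ⇌ NH4+ + OH-
Kb = x²/(0.000109 − x) = 1.8 × 10^-5
x is not negligible relative to C₀; solve x² + 1.8e-05·x − 1.96e-09 = 0.
x = [−1.8e-05 + √(1.8e-05² + 7.85e-09)]/2 = 3.62 × 10^-5 M
pOH = −log(3.62 × 10^-5) = 4.44; pH = 14.00 − 4.44 = 9.56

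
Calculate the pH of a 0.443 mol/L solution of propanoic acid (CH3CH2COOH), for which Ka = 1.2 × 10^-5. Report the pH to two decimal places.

pH = 2.64

CH3CH2COOH ⇌ CH3CH2COO- + H+
From the ICE table, Ka = x²/(0.443 − x) = 1.2 × 10^-5.
Neglecting x in the denominator: x = √(1.2 × 10^-5 × 0.443) = 2.31 × 10^-3 M
pH = −log[H+] = −log(2.31 × 10^-3) = 2.64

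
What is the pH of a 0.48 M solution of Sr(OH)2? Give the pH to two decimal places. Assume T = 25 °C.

pH = 13.98

Sr(OH)2 is a strong base (each formula unit releases 2 OH-); [OH-] = 0.96 M.
pOH = -log(0.96) = 0.02
pH = 14.00 - 0.02 = 13.98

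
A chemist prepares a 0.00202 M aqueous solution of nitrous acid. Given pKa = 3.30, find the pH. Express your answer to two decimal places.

pH = 3.10

HNO2 ⇌ NO2- + H+
Ka = 10^(−3.30) = 5.01 × 10^-4
From the ICE table, Ka = [H+]²/(0.00202 − [H+]) = 5.01 × 10^-4.
The 5% rule fails; solving [H+]² + Ka·[H+] − Ka·C₀ = 0 exactly:
[H+] = [−0.000501 + √(0.000501² + 4.05e-06)]/2 = 7.86 × 10^-4 M
pH = −log(7.86 × 10^-4) = 3.10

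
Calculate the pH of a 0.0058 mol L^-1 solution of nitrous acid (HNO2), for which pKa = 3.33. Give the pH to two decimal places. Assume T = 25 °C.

HNO2 ⇌ NO2- + H+
Ka = 10^(−3.33) = 4.68 × 10^-4
From the ICE table, Ka = [H+]²/(0.0058 − [H+]) = 4.68 × 10^-4.
[H+] is not negligible relative to C₀; solve [H+]² + 0.000468·[H+] − 2.71e-06 = 0.
[H+] = [−0.000468 + √(0.000468² + 1.09e-05)]/2 = 1.43 × 10^-3 M
pH = −log[H+] = −log(1.43 × 10^-3) = 2.84

pH = 2.84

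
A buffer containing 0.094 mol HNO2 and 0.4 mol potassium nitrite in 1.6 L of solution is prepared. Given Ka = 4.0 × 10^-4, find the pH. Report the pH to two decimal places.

pKa = −log(4.0 × 10^-4) = 3.398
pH = pKa + log([A⁻]/[HA]) = 3.398 + log(0.4/0.094)
pH = 3.398 + (+0.629) = 4.03

pH = 4.03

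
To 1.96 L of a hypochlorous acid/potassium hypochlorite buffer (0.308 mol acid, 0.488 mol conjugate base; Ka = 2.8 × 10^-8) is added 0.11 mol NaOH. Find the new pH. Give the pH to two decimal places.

After neutralization: n(HOCl) = 0.198 mol, n(OCl-) = 0.598 mol.
pKa = −log(2.8 × 10^-8) = 7.553
Henderson–Hasselbalch with mole ratio 0.598/0.198: pH = 7.553 + (+0.480)

pH = 8.03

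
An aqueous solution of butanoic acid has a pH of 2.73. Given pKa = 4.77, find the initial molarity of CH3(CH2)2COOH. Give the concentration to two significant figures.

[H+] = 10^(-2.73) = 1.86 × 10^-3 M = x
Ka = 10^(−4.77) = 1.70 × 10^-5
Ka = x²/(C₀ − x) ⇒ C₀ = x + x²/Ka
C₀ = 1.86 × 10^-3 + (1.86 × 10^-3)²/(1.70 × 10^-5) = 2.05 × 10^-1 M

C₀ = 2.1 × 10^-1 M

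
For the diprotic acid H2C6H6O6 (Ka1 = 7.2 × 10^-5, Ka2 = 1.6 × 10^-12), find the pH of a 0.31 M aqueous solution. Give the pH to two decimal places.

pH = 2.33

Ka1 ≫ Ka2, so treat the first dissociation as the only significant source of H+.
Ka1 = x²/(0.31 − x) = 7.2 × 10^-5
x ≈ √(7.2 × 10^-5 × 0.31) = 4.72 × 10^-3 M
pH = −log(4.72 × 10^-3) = 2.33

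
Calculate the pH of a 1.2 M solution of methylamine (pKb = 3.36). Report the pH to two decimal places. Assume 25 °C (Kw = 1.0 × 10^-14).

CH3NH2 + H2O ⇌ CH3NH3+ + OH-
Kb = 10^(−3.36) = 4.37 × 10^-4
Let x = [OH-] at equilibrium. Kb = x²/(1.2 − x).
Neglecting x in the denominator: x = √(4.37 × 10^-4 × 1.2) = 2.29 × 10^-2 M
pOH = 1.64, so pH = 14.00 − pOH = 12.36

pH = 12.36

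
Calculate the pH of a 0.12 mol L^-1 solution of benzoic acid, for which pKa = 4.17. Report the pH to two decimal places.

pH = 2.55

C6H5COOH ⇌ C6H5COO- + H+
Ka = 10^(−4.17) = 6.76 × 10^-5
From the ICE table, Ka = [H+]²/(0.12 − [H+]) = 6.76 × 10^-5.
Neglecting [H+] in the denominator: [H+] = √(6.76 × 10^-5 × 0.12) = 2.85 × 10^-3 M
([H+]/C₀ = 2.4% < 5%, so the approximation holds.)
pH = −log(2.85 × 10^-3) = 2.55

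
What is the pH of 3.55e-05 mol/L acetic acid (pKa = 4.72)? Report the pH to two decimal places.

CH3COOH ⇌ CH3COO- + H+
Ka = 10^(−4.72) = 1.91 × 10^-5
From the ICE table, Ka = [H+]²/(3.55e-05 − [H+]) = 1.91 × 10^-5.
Here C₀/Ka ≈ 1.86, so the small-[H+] approximation fails. Use the quadratic:
[H+] = (−Ka + √(Ka² + 4·Ka·C₀))/2 = 1.82 × 10^-5 M
pH = −log(1.82 × 10^-5) = 4.74

pH = 4.74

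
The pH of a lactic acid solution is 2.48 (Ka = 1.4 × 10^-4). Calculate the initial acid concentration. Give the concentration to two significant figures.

[H+] = 10^(-2.48) = 3.31 × 10^-3 M = x
Ka = x²/(C₀ − x) ⇒ C₀ = x + x²/Ka
C₀ = 3.31 × 10^-3 + (3.31 × 10^-3)²/(1.4 × 10^-4) = 8.16 × 10^-2 M

C₀ = 8.2 × 10^-2 M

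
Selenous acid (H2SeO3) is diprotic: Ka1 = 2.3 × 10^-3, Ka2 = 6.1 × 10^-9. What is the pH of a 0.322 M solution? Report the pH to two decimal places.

pH = 1.58

Ka1 ≫ Ka2, so treat the first dissociation as the only significant source of H+.
Ka1 = x²/(0.322 − x) = 2.3 × 10^-3
Solving the quadratic: x = (−Ka1 + √(Ka1² + 4·Ka1·C₀))/2 = 2.61 × 10^-2 M
pH = −log(2.61 × 10^-2) = 1.58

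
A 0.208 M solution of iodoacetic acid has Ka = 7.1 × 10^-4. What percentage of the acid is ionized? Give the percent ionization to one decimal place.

5.7%

ICH2COOH ⇌ ICH2COO- + H+; let x = [H+] at equilibrium.
Ka = x²/(C₀ − x); solving the quadratic gives x = 1.18 × 10^-2 M.
% ionization = x/C₀ × 100% = 1.18 × 10^-2/0.208 × 100% = 5.7%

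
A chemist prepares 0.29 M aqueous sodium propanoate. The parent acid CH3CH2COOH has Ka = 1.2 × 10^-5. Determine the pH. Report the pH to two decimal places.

pH = 9.19

CH3CH2COO- is the conjugate base of the weak acid CH3CH2COOH.
Kb = Kw/Ka = 1.0×10^-14 / 1.2 × 10^-5 = 8.33 × 10^-10
Kb = [OH-]²/(0.29 − [OH-]) = 8.33 × 10^-10
Since Kb ≪ C₀, [OH-] ≈ √(Kb·C₀) = 1.55 × 10^-5 M.
Check: 0.0054% ionized — well under 5%, approximation valid.
pOH = −log(1.55 × 10^-5) = 4.81; pH = 14.00 − 4.81 = 9.19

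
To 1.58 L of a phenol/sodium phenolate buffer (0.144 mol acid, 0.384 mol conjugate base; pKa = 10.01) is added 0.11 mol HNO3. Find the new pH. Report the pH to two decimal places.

pH = 10.04

Added H+ converts C6H5O- to C6H5OH: C6H5OH → 0.254 mol, C6H5O- → 0.274 mol.
pH = pKa + log(n_C6H5O-/n_C6H5OH) = 10.01 + log(0.274/0.254) = 10.01 + (+0.033)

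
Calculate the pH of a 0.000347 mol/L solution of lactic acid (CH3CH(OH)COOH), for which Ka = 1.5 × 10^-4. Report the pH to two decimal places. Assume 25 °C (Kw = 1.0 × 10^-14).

pH = 3.78

CH3CH(OH)COOH ⇌ CH3CH(OH)COO- + H+
Ka = x²/(0.000347 − x) = 1.5 × 10^-4
Here C₀/Ka ≈ 2.31, so the small-x approximation fails. Use the quadratic:
x = [−0.00015 + √(0.00015² + 2.08e-07)]/2 = 1.65 × 10^-4 M
pH = −log[H+] = −log(1.65 × 10^-4) = 3.78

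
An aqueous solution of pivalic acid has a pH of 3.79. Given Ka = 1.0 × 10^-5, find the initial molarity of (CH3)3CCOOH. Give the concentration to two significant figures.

[H+] = 10^(-3.79) = 1.62 × 10^-4 M = x
Ka = x²/(C₀ − x) ⇒ C₀ = x + x²/Ka
C₀ = 1.62 × 10^-4 + (1.62 × 10^-4)²/(1.0 × 10^-5) = 2.79 × 10^-3 M

C₀ = 2.8 × 10^-3 M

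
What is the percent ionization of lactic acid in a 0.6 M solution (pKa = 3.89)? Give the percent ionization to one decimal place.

CH3CH(OH)COOH ⇌ CH3CH(OH)COO- + H+; let x = [H+] at equilibrium.
Ka = 10^(−3.89) = 1.29 × 10^-4
x ≈ √(Ka·C₀) = √(1.29 × 10^-4 × 0.6) = 8.80 × 10^-3 M
% ionization = x/C₀ × 100% = 8.80 × 10^-3/0.6 × 100% = 1.5%

1.5%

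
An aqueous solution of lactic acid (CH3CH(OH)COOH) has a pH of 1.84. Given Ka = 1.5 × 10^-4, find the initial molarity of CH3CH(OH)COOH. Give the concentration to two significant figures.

[H+] = 10^(-1.84) = 1.45 × 10^-2 M = x
Ka = x²/(C₀ − x) ⇒ C₀ = x + x²/Ka
C₀ = 1.45 × 10^-2 + (1.45 × 10^-2)²/(1.5 × 10^-4) = 1.42 M

C₀ = 1.4 M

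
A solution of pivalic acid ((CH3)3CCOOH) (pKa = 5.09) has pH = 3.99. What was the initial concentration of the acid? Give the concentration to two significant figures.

[H+] = 10^(-3.99) = 1.02 × 10^-4 M = x
Ka = 10^(−5.09) = 8.13 × 10^-6
Ka = x²/(C₀ − x) ⇒ C₀ = x + x²/Ka
C₀ = 1.02 × 10^-4 + (1.02 × 10^-4)²/(8.13 × 10^-6) = 1.38 × 10^-3 M

C₀ = 1.4 × 10^-3 M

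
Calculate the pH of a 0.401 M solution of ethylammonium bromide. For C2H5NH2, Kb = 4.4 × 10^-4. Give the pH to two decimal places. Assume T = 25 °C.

C2H5NH3+ is the conjugate acid of the weak base C2H5NH2.
Ka = Kw/Kb = 1.0×10^-14 / 4.4 × 10^-4 = 2.27 × 10^-11
Let x = [H+] at equilibrium. Ka = x²/(0.401 − x).
Neglecting x in the denominator: x = √(2.27 × 10^-11 × 0.401) = 3.02 × 10^-6 M
Check: 0.00075% ionized — well under 5%, approximation valid.
pH = −log(3.02 × 10^-6) = 5.52

pH = 5.52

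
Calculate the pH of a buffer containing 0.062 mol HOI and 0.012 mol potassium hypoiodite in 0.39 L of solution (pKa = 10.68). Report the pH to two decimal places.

Henderson–Hasselbalch: pH = pKa + log([OI-]/[HOI]) = 10.68 + log(0.012/0.062)
pH = 10.68 + (-0.713) = 9.97

pH = 9.97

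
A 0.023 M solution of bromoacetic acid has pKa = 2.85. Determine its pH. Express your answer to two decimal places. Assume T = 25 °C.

BrCH2COOH ⇌ BrCH2COO- + H+
Ka = 10^(−2.85) = 1.41 × 10^-3
Ka = [H+]²/(0.023 − [H+]) = 1.41 × 10^-3
The 5% rule fails; solving [H+]² + Ka·[H+] − Ka·C₀ = 0 exactly:
[H+] = [−0.00141 + √(0.00141² + 0.00013)]/2 = 5.03 × 10^-3 M
pH = −log(5.03 × 10^-3) = 2.30

pH = 2.30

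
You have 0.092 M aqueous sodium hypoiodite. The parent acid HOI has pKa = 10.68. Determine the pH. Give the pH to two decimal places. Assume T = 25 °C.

OI- is the conjugate base of the weak acid HOI.
Ka = 10^(−10.68) = 2.09 × 10^-11
Kb = Kw/Ka = 1.0×10^-14 / 2.09 × 10^-11 = 4.78 × 10^-4
Let x = [OH-] at equilibrium. Kb = x²/(0.092 − x).
The 5% rule fails; solving x² + Kb·x − Kb·C₀ = 0 exactly:
x = (−Kb + √(Kb² + 4·Kb·C₀))/2 = 6.40 × 10^-3 M
pOH = 2.19, so pH = 14.00 − pOH = 11.81

pH = 11.81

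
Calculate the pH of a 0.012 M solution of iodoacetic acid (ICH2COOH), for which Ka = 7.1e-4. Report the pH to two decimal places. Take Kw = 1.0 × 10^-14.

ICH2COOH ⇌ ICH2COO- + H+
Ka = [H+]²/(0.012 − [H+]) = 7.1 × 10^-4
The 5% rule fails; solving [H+]² + Ka·[H+] − Ka·C₀ = 0 exactly:
[H+] = (−Ka + √(Ka² + 4·Ka·C₀))/2 = 2.59 × 10^-3 M
pH = −log[H+] = −log(2.59 × 10^-3) = 2.59

pH = 2.59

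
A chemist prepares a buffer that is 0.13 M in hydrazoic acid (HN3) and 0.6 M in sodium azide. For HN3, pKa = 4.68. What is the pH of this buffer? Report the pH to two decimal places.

pH = 5.34

Henderson–Hasselbalch: pH = pKa + log([N3-]/[HN3]) = 4.68 + log(0.6/0.13)
pH = 4.68 + (+0.664) = 5.34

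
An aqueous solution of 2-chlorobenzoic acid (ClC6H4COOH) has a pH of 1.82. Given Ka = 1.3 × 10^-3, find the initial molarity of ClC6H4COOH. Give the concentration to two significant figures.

C₀ = 1.9 × 10^-1 M

[H+] = 10^(-1.82) = 1.51 × 10^-2 M = x
Ka = x²/(C₀ − x) ⇒ C₀ = x + x²/Ka
C₀ = 1.51 × 10^-2 + (1.51 × 10^-2)²/(1.3 × 10^-3) = 1.90 × 10^-1 M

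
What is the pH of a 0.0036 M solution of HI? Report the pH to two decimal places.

pH = 2.44

HI is a strong acid and dissociates completely, so [H+] = 0.0036 M.
pH = -log(0.0036) = 2.44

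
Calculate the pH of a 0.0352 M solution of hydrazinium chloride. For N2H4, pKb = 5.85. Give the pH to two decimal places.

N2H5+ is the conjugate acid of the weak base N2H4.
Kb = 10^(−5.85) = 1.41 × 10^-6
Ka = Kw/Kb = 1.0×10^-14 / 1.41 × 10^-6 = 7.09 × 10^-9
From the ICE table, Ka = [H+]²/(0.0352 − [H+]) = 7.09 × 10^-9.
Since Ka ≪ C₀, [H+] ≈ √(Ka·C₀) = 1.58 × 10^-5 M.
pH = −log(1.58 × 10^-5) = 4.80

pH = 4.80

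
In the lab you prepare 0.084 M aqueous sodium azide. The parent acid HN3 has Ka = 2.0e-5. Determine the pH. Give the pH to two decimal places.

N3- is the conjugate base of the weak acid HN3.
Kb = Kw/Ka = 1.0×10^-14 / 2.0 × 10^-5 = 5.00 × 10^-10
From the ICE table, Kb = x²/(0.084 − x) = 5.00 × 10^-10.
Since Kb ≪ C₀, x ≈ √(Kb·C₀) = 6.48 × 10^-6 M.
(x/C₀ = 0.0077% < 5%, so the approximation holds.)
pOH = −log(6.48 × 10^-6) = 5.19; pH = 14.00 − 5.19 = 8.81

pH = 8.81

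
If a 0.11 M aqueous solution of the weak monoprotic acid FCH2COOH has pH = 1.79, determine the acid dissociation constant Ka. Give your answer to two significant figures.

[H+] = 10^(-1.79) = 1.62 × 10^-2 M
At equilibrium [HA] = 0.11 − 1.62 × 10^-2 = 9.38 × 10^-2 M
Ka = [H+][A-]/[HA] = (1.62 × 10^-2)² / 9.38 × 10^-2 = 2.8 × 10^-3

Ka = 2.8 × 10^-3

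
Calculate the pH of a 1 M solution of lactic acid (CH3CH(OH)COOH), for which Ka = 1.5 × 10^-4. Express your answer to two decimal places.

pH = 1.91

CH3CH(OH)COOH ⇌ CH3CH(OH)COO- + H+
From the ICE table, Ka = x²/(1 − x) = 1.5 × 10^-4.
Neglecting x in the denominator: x = √(1.5 × 10^-4 × 1) = 1.22 × 10^-2 M
pH = −log[H+] = −log(1.22 × 10^-2) = 1.91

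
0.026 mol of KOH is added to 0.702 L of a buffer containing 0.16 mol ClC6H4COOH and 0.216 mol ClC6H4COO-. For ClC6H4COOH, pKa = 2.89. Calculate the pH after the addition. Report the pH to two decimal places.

pH = 3.15

After neutralization: n(ClC6H4COOH) = 0.134 mol, n(ClC6H4COO-) = 0.242 mol.
Henderson–Hasselbalch with mole ratio 0.242/0.134: pH = 2.89 + (+0.257)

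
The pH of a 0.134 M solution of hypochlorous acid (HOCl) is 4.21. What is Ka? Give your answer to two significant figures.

[H+] = 10^(-4.21) = 6.17 × 10^-5 M
At equilibrium [HA] = 0.134 − 6.17 × 10^-5 = 1.34 × 10^-1 M
Ka = [H+][A-]/[HA] = (6.17 × 10^-5)² / 1.34 × 10^-1 = 2.8 × 10^-8

Ka = 2.8 × 10^-8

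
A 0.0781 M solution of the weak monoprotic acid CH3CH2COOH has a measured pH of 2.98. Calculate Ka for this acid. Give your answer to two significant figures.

[H+] = 10^(-2.98) = 1.05 × 10^-3 M
At equilibrium [HA] = 0.0781 − 1.05 × 10^-3 = 7.71 × 10^-2 M
Ka = [H+][A-]/[HA] = (1.05 × 10^-3)² / 7.71 × 10^-2 = 1.4 × 10^-5

Ka = 1.4 × 10^-5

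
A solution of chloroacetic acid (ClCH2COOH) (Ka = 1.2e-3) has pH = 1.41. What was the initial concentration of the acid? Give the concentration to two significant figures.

[H+] = 10^(-1.41) = 3.89 × 10^-2 M = x
Ka = x²/(C₀ − x) ⇒ C₀ = x + x²/Ka
C₀ = 3.89 × 10^-2 + (3.89 × 10^-2)²/(1.2 × 10^-3) = 1.30 M

C₀ = 1.3 M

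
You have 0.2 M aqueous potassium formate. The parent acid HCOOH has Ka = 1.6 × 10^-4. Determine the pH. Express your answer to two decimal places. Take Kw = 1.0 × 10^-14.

pH = 8.55

HCOO- is the conjugate base of the weak acid HCOOH.
Kb = Kw/Ka = 1.0×10^-14 / 1.6 × 10^-4 = 6.25 × 10^-11
Kb = [OH-]²/(0.2 − [OH-]) = 6.25 × 10^-11
Assume [OH-] ≪ 0.2: [OH-] ≈ √(6.25 × 10^-11 × 0.2) = 3.54 × 10^-6 M
([OH-]/C₀ = 0.0018% < 5%, so the approximation holds.)
pOH = 5.45, so pH = 14.00 − pOH = 8.55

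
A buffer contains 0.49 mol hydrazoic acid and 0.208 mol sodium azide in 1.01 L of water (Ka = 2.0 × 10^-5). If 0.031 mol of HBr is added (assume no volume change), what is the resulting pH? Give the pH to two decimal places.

pH = 4.23

Added H+ converts N3- to HN3: HN3 → 0.521 mol, N3- → 0.177 mol.
pKa = −log(2.0 × 10^-5) = 4.699
Henderson–Hasselbalch with mole ratio 0.177/0.521: pH = 4.699 + (-0.469)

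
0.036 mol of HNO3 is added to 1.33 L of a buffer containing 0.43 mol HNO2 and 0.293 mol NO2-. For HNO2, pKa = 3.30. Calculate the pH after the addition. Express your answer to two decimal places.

Added H+ converts NO2- to HNO2: HNO2 → 0.466 mol, NO2- → 0.257 mol.
Henderson–Hasselbalch with mole ratio 0.257/0.466: pH = 3.30 + (-0.258)

pH = 3.04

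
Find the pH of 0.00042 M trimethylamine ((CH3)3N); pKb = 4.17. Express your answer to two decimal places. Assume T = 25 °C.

(CH3)3N + H2O ⇌ (CH3)3NH+ + OH-
Kb = 10^(−4.17) = 6.76 × 10^-5
Kb = x²/(0.00042 − x) = 6.76 × 10^-5
Here C₀/Kb ≈ 6.21, so the small-x approximation fails. Use the quadratic:
x = (−Kb + √(Kb² + 4·Kb·C₀))/2 = 1.38 × 10^-4 M
pOH = 3.86, so pH = 14.00 − pOH = 10.14

pH = 10.14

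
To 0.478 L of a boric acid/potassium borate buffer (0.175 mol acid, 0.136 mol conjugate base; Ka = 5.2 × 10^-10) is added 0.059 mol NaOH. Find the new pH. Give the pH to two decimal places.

OH- converts B(OH)3 to B(OH)4-: B(OH)3 → 0.116 mol, B(OH)4- → 0.195 mol.
pKa = −log(5.2 × 10^-10) = 9.284
pH = pKa + log([A⁻]/[HA]) = 9.284 + log(0.195/0.116) = 9.284 +0.226

pH = 9.51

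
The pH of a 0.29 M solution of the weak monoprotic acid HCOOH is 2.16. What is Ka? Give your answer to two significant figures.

[H+] = 10^(-2.16) = 6.92 × 10^-3 M
At equilibrium [HA] = 0.29 − 6.92 × 10^-3 = 2.83 × 10^-1 M
Ka = [H+][A-]/[HA] = (6.92 × 10^-3)² / 2.83 × 10^-1 = 1.7 × 10^-4

Ka = 1.7 × 10^-4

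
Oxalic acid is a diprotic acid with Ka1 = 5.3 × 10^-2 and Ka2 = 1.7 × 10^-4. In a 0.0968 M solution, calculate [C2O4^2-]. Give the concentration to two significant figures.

1.7 × 10^-4 M

First ionization gives [H+] ≈ [HC2O4-] = 4.99 × 10^-2 M.
Second step: Ka2 = [H+][C2O4^2-]/[HC2O4-] ≈ [C2O4^2-] (since [H+] ≈ [HC2O4-]).
So [C2O4^2-] ≈ Ka2.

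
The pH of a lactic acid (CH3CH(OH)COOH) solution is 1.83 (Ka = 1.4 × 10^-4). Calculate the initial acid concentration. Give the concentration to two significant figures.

[H+] = 10^(-1.83) = 1.48 × 10^-2 M = x
Ka = x²/(C₀ − x) ⇒ C₀ = x + x²/Ka
C₀ = 1.48 × 10^-2 + (1.48 × 10^-2)²/(1.4 × 10^-4) = 1.58 M

C₀ = 1.6 M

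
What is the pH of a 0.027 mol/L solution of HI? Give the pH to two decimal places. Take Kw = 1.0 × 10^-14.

HI is a strong acid and dissociates completely, so [H+] = 0.027 M.
pH = -log(0.027) = 1.57

pH = 1.57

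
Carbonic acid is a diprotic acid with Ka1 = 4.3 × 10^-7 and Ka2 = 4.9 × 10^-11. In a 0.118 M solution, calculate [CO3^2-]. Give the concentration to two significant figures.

First ionization gives [H+] ≈ [HCO3-] = 2.25 × 10^-4 M.
Second step: Ka2 = [H+][CO3^2-]/[HCO3-] ≈ [CO3^2-] (since [H+] ≈ [HCO3-]).
So [CO3^2-] ≈ Ka2.

4.9 × 10^-11 M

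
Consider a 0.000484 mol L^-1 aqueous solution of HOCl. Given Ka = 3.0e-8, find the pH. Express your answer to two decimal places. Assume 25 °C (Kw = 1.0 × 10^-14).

pH = 5.42

HOCl ⇌ OCl- + H+
From the ICE table, Ka = [H+]²/(0.000484 − [H+]) = 3.0 × 10^-8.
Since Ka ≪ C₀, [H+] ≈ √(Ka·C₀) = 3.81 × 10^-6 M.
pH = −log[H+] = −log(3.81 × 10^-6) = 5.42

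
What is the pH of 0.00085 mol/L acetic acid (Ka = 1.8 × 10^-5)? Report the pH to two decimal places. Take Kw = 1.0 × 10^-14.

CH3COOH ⇌ CH3COO- + H+
Let x = [H+] at equilibrium. Ka = x²/(0.00085 − x).
The 5% rule fails; solving x² + Ka·x − Ka·C₀ = 0 exactly:
x = [−1.8e-05 + √(1.8e-05² + 6.12e-08)]/2 = 1.15 × 10^-4 M
pH = −log[H+] = −log(1.15 × 10^-4) = 3.94

pH = 3.94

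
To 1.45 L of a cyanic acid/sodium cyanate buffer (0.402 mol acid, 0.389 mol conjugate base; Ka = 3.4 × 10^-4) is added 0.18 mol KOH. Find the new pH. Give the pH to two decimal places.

After neutralization: n(HOCN) = 0.222 mol, n(OCN-) = 0.569 mol.
pKa = −log(3.4 × 10^-4) = 3.469
pH = pKa + log(n_OCN-/n_HOCN) = 3.469 + log(0.569/0.222) = 3.469 + (+0.409)

pH = 3.88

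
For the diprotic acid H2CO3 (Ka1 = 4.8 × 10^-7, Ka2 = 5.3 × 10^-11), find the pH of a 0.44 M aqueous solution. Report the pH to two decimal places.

pH = 3.34

Since Ka1 ≫ Ka2, the first ionization dominates [H+].
Ka1 = x²/(0.44 − x) = 4.8 × 10^-7
x ≈ √(4.8 × 10^-7 × 0.44) = 4.60 × 10^-4 M
pH = −log(4.60 × 10^-4) = 3.34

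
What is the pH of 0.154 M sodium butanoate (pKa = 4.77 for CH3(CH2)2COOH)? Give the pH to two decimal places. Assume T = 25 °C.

pH = 8.98

CH3(CH2)2COO- is the conjugate base of the weak acid CH3(CH2)2COOH.
Ka = 10^(−4.77) = 1.70 × 10^-5
Kb = Kw/Ka = 1.0×10^-14 / 1.70 × 10^-5 = 5.88 × 10^-10
Let x = [OH-] at equilibrium. Kb = x²/(0.154 − x).
Since Kb ≪ C₀, x ≈ √(Kb·C₀) = 9.52 × 10^-6 M.
pOH = −log(9.52 × 10^-6) = 5.02; pH = 14.00 − 5.02 = 8.98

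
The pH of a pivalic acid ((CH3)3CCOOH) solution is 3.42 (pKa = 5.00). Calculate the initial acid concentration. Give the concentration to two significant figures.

[H+] = 10^(-3.42) = 3.80 × 10^-4 M = x
Ka = 10^(−5.00) = 1.00 × 10^-5
Ka = x²/(C₀ − x) ⇒ C₀ = x + x²/Ka
C₀ = 3.80 × 10^-4 + (3.80 × 10^-4)²/(1.00 × 10^-5) = 1.48 × 10^-2 M

C₀ = 1.5 × 10^-2 M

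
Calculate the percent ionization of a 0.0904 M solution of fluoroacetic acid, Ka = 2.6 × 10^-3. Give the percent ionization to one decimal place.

15.6%

FCH2COOH ⇌ FCH2COO- + H+; let x = [H+] at equilibrium.
Solve x² + 0.0026x − 0.000235 = 0 → x = 1.41 × 10^-2 M
Fraction ionized = 1.41 × 10^-2 / 0.0904 = 0.1560 → 15.6%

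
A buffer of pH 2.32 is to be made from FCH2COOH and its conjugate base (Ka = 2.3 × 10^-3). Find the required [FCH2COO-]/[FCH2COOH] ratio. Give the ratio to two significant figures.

pKa = -log(2.3 × 10^-3) = 2.638
pH = pKa + log(r) ⇒ log(r) = 2.32 − 2.638 = -0.318
r = [FCH2COO-]/[FCH2COOH] = 10^(-0.318) = 0.481

ratio = 0.48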